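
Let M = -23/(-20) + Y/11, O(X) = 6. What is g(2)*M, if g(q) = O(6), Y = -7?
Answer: 339/110 ≈ 3.0818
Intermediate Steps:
g(q) = 6
M = 113/220 (M = -23/(-20) - 7/11 = -23*(-1/20) - 7*1/11 = 23/20 - 7/11 = 113/220 ≈ 0.51364)
g(2)*M = 6*(113/220) = 339/110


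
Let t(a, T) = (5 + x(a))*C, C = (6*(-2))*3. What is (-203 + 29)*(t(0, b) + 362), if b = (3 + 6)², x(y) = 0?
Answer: -31668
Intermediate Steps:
C = -36 (C = -12*3 = -36)
b = 81 (b = 9² = 81)
t(a, T) = -180 (t(a, T) = (5 + 0)*(-36) = 5*(-36) = -180)
(-203 + 29)*(t(0, b) + 362) = (-203 + 29)*(-180 + 362) = -174*182 = -31668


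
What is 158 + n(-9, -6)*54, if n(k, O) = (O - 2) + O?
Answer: -598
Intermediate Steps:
n(k, O) = -2 + 2*O (n(k, O) = (-2 + O) + O = -2 + 2*O)
158 + n(-9, -6)*54 = 158 + (-2 + 2*(-6))*54 = 158 + (-2 - 12)*54 = 158 - 14*54 = 158 - 756 = -598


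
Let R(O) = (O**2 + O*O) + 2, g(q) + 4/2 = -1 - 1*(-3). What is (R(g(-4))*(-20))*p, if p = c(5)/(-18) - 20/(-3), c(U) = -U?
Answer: -2500/9 ≈ -277.78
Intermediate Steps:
g(q) = 0 (g(q) = -2 + (-1 - 1*(-3)) = -2 + (-1 + 3) = -2 + 2 = 0)
R(O) = 2 + 2*O**2 (R(O) = (O**2 + O**2) + 2 = 2*O**2 + 2 = 2 + 2*O**2)
p = 125/18 (p = -1*5/(-18) - 20/(-3) = -5*(-1/18) - 20*(-1/3) = 5/18 + 20/3 = 125/18 ≈ 6.9444)
(R(g(-4))*(-20))*p = ((2 + 2*0**2)*(-20))*(125/18) = ((2 + 2*0)*(-20))*(125/18) = ((2 + 0)*(-20))*(125/18) = (2*(-20))*(125/18) = -40*125/18 = -2500/9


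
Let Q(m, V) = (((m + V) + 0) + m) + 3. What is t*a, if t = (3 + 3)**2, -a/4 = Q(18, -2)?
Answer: -5328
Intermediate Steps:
Q(m, V) = 3 + V + 2*m (Q(m, V) = (((V + m) + 0) + m) + 3 = ((V + m) + m) + 3 = (V + 2*m) + 3 = 3 + V + 2*m)
a = -148 (a = -4*(3 - 2 + 2*18) = -4*(3 - 2 + 36) = -4*37 = -148)
t = 36 (t = 6**2 = 36)
t*a = 36*(-148) = -5328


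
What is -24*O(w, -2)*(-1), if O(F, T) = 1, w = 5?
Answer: 24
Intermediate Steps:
-24*O(w, -2)*(-1) = -24*1*(-1) = -24*(-1) = 24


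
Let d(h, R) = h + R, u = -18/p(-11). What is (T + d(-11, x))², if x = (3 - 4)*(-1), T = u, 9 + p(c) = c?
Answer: 8281/100 ≈ 82.810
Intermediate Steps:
p(c) = -9 + c
u = 9/10 (u = -18/(-9 - 11) = -18/(-20) = -18*(-1/20) = 9/10 ≈ 0.90000)
T = 9/10 ≈ 0.90000
x = 1 (x = -1*(-1) = 1)
d(h, R) = R + h
(T + d(-11, x))² = (9/10 + (1 - 11))² = (9/10 - 10)² = (-91/10)² = 8281/100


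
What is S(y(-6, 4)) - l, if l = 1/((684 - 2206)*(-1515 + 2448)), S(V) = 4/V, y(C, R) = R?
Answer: 1420027/1420026 ≈ 1.0000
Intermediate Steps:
l = -1/1420026 (l = 1/(-1522*933) = 1/(-1420026) = -1/1420026 ≈ -7.0421e-7)
S(y(-6, 4)) - l = 4/4 - 1*(-1/1420026) = 4*(¼) + 1/1420026 = 1 + 1/1420026 = 1420027/1420026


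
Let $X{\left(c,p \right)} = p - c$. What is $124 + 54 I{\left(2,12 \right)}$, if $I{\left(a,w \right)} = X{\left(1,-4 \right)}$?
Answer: $-146$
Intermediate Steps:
$I{\left(a,w \right)} = -5$ ($I{\left(a,w \right)} = -4 - 1 = -5$)
$124 + 54 I{\left(2,12 \right)} = 124 + 54 \left(-5\right) = 124 - 270 = -146$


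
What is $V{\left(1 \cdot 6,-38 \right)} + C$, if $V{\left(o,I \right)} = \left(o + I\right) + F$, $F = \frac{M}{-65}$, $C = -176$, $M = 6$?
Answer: $- \frac{13526}{65} \approx -208.09$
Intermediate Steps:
$F = - \frac{6}{65}$ ($F = \frac{6}{-65} = 6 \left(- \frac{1}{65}\right) = - \frac{6}{65} \approx -0.092308$)
$V{\left(o,I \right)} = - \frac{6}{65} + I + o$ ($V{\left(o,I \right)} = \left(o + I\right) - \frac{6}{65} = \left(I + o\right) - \frac{6}{65} = - \frac{6}{65} + I + o$)
$V{\left(1 \cdot 6,-38 \right)} + C = \left(- \frac{6}{65} - 38 + 1 \cdot 6\right) - 176 = \left(- \frac{6}{65} - 38 + 6\right) - 176 = - \frac{2086}{65} - 176 = - \frac{13526}{65}$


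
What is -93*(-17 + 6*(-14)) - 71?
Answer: 9322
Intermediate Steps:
-93*(-17 + 6*(-14)) - 71 = -93*(-17 - 84) - 71 = -93*(-101) - 71 = 9393 - 71 = 9322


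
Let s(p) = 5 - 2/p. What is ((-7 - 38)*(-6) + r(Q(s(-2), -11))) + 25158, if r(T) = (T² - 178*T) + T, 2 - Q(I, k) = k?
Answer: 23296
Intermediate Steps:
s(p) = 5 - 2/p
Q(I, k) = 2 - k
r(T) = T² - 177*T
((-7 - 38)*(-6) + r(Q(s(-2), -11))) + 25158 = ((-7 - 38)*(-6) + (2 - 1*(-11))*(-177 + (2 - 1*(-11)))) + 25158 = (-45*(-6) + (2 + 11)*(-177 + (2 + 11))) + 25158 = (270 + 13*(-177 + 13)) + 25158 = (270 + 13*(-164)) + 25158 = (270 - 2132) + 25158 = -1862 + 25158 = 23296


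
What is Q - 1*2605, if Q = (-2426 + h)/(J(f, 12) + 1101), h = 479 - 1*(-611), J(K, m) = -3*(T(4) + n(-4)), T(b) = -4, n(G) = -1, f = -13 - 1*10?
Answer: -727129/279 ≈ -2606.2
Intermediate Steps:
f = -23 (f = -13 - 10 = -23)
J(K, m) = 15 (J(K, m) = -3*(-4 - 1) = -3*(-5) = 15)
h = 1090 (h = 479 + 611 = 1090)
Q = -334/279 (Q = (-2426 + 1090)/(15 + 1101) = -1336/1116 = -1336*1/1116 = -334/279 ≈ -1.1971)
Q - 1*2605 = -334/279 - 1*2605 = -334/279 - 2605 = -727129/279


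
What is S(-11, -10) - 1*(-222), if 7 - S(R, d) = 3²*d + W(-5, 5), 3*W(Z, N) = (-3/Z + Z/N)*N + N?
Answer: 318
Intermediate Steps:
W(Z, N) = N/3 + N*(-3/Z + Z/N)/3 (W(Z, N) = ((-3/Z + Z/N)*N + N)/3 = (N*(-3/Z + Z/N) + N)/3 = (N + N*(-3/Z + Z/N))/3 = N/3 + N*(-3/Z + Z/N)/3)
S(R, d) = 6 - 9*d (S(R, d) = 7 - (3²*d + (-1*5 + (⅓)*(-5)*(5 - 5))/(-5)) = 7 - (9*d - (-5 + (⅓)*(-5)*0)/5) = 7 - (9*d - (-5 + 0)/5) = 7 - (9*d - ⅕*(-5)) = 7 - (9*d + 1) = 7 - (1 + 9*d) = 7 + (-1 - 9*d) = 6 - 9*d)
S(-11, -10) - 1*(-222) = (6 - 9*(-10)) - 1*(-222) = (6 + 90) + 222 = 96 + 222 = 318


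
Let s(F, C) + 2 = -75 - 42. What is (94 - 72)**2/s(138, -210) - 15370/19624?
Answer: -5663523/1167628 ≈ -4.8504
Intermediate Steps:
s(F, C) = -119 (s(F, C) = -2 + (-75 - 42) = -2 - 117 = -119)
(94 - 72)**2/s(138, -210) - 15370/19624 = (94 - 72)**2/(-119) - 15370/19624 = 22**2*(-1/119) - 15370*1/19624 = 484*(-1/119) - 7685/9812 = -484/119 - 7685/9812 = -5663523/1167628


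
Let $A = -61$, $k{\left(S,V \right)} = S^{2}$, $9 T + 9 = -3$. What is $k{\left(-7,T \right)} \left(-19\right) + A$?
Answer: $-992$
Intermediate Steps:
$T = - \frac{4}{3}$ ($T = -1 + \frac{1}{9} \left(-3\right) = -1 - \frac{1}{3} = - \frac{4}{3} \approx -1.3333$)
$k{\left(-7,T \right)} \left(-19\right) + A = \left(-7\right)^{2} \left(-19\right) - 61 = 49 \left(-19\right) - 61 = -931 - 61 = -992$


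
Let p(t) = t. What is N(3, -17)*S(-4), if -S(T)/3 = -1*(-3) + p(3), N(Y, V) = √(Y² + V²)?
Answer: -18*√298 ≈ -310.73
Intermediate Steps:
N(Y, V) = √(V² + Y²)
S(T) = -18 (S(T) = -3*(-1*(-3) + 3) = -3*(3 + 3) = -3*6 = -18)
N(3, -17)*S(-4) = √((-17)² + 3²)*(-18) = √(289 + 9)*(-18) = √298*(-18) = -18*√298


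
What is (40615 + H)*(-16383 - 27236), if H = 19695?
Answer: -2630661890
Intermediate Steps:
(40615 + H)*(-16383 - 27236) = (40615 + 19695)*(-16383 - 27236) = 60310*(-43619) = -2630661890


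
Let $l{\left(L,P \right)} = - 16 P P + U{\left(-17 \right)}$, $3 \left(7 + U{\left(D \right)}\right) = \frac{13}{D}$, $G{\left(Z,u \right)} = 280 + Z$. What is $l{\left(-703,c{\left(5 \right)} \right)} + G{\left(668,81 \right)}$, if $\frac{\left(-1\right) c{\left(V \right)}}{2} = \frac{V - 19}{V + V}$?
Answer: $\frac{1039514}{1275} \approx 815.3$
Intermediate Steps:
$U{\left(D \right)} = -7 + \frac{13}{3 D}$ ($U{\left(D \right)} = -7 + \frac{13 \frac{1}{D}}{3} = -7 + \frac{13}{3 D}$)
$c{\left(V \right)} = - \frac{-19 + V}{V}$ ($c{\left(V \right)} = - 2 \frac{V - 19}{V + V} = - 2 \frac{-19 + V}{2 V} = - \frac{-19 + V}{V}$)
$l{\left(L,P \right)} = - \frac{370}{51} - 16 P^{2}$ ($l{\left(L,P \right)} = - 16 P P - \left(7 - \frac{13}{3 \left(-17\right)}\right) = - 16 P^{2} + \left(-7 + \frac{13}{3} \left(- \frac{1}{17}\right)\right) = - 16 P^{2} - \frac{370}{51} = - \frac{370}{51} - 16 P^{2}$)
$l{\left(-703,c{\left(5 \right)} \right)} + G{\left(668,81 \right)} = \left(- \frac{370}{51} - 16 \left(\frac{19 - 5}{5}\right)^{2}\right) + \left(280 + 668\right) = \left(- \frac{370}{51} - 16 \left(\frac{19 - 5}{5}\right)^{2}\right) + 948 = \left(- \frac{370}{51} - 16 \left(\frac{1}{5} \cdot 14\right)^{2}\right) + 948 = \left(- \frac{370}{51} - 16 \left(\frac{14}{5}\right)^{2}\right) + 948 = \left(- \frac{370}{51} - \frac{3136}{25}\right) + 948 = - \frac{169186}{1275} + 948 = \frac{1039514}{1275}$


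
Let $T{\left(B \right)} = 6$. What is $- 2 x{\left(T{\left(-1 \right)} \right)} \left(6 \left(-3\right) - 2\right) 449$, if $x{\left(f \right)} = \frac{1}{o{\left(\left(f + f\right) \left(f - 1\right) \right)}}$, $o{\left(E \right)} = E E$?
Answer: $\frac{449}{90} \approx 4.9889$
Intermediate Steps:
$o{\left(E \right)} = E^{2}$
$x{\left(f \right)} = \frac{1}{4 f^{2} \left(-1 + f\right)^{2}}$ ($x{\left(f \right)} = \frac{1}{\left(\left(f + f\right) \left(f - 1\right)\right)^{2}} = \frac{1}{\left(2 f \left(-1 + f\right)\right)^{2}} = \frac{1}{4 f^{2} \left(-1 + f\right)^{2}}$)
$- 2 x{\left(T{\left(-1 \right)} \right)} \left(6 \left(-3\right) - 2\right) 449 = - 2 \frac{1}{4 \cdot 36 \left(-1 + 6\right)^{2}} \left(6 \left(-3\right) - 2\right) 449 = - 2 \cdot \frac{1}{4} \cdot \frac{1}{36} \cdot \frac{1}{25} \left(-18 - 2\right) 449 = - 2 \cdot \frac{1}{4} \cdot \frac{1}{36} \cdot \frac{1}{25} \left(-20\right) 449 = \left(-2\right) \frac{1}{3600} \left(-20\right) 449 = \left(- \frac{1}{1800}\right) \left(-20\right) 449 = \frac{1}{90} \cdot 449 = \frac{449}{90}$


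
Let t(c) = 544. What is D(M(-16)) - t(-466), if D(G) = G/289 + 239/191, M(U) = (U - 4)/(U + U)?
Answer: -239672525/441592 ≈ -542.75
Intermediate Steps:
M(U) = (-4 + U)/(2*U) (M(U) = (-4 + U)/((2*U)) = (-4 + U)*(1/(2*U)) = (-4 + U)/(2*U))
D(G) = 239/191 + G/289 (D(G) = G*(1/289) + 239*(1/191) = G/289 + 239/191 = 239/191 + G/289)
D(M(-16)) - t(-466) = (239/191 + ((½)*(-4 - 16)/(-16))/289) - 1*544 = (239/191 + ((½)*(-1/16)*(-20))/289) - 544 = (239/191 + (1/289)*(5/8)) - 544 = (239/191 + 5/2312) - 544 = 553523/441592 - 544 = -239672525/441592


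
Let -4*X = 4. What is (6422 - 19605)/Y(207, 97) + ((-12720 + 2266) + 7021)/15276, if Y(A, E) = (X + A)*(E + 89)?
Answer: -6935882/12194067 ≈ -0.56879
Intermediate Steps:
X = -1 (X = -1/4*4 = -1)
Y(A, E) = (-1 + A)*(89 + E) (Y(A, E) = (-1 + A)*(E + 89) = (-1 + A)*(89 + E))
(6422 - 19605)/Y(207, 97) + ((-12720 + 2266) + 7021)/15276 = (6422 - 19605)/(-89 - 1*97 + 89*207 + 207*97) + ((-12720 + 2266) + 7021)/15276 = -13183/(-89 - 97 + 18423 + 20079) + (-10454 + 7021)*(1/15276) = -13183/38316 - 3433*1/15276 = -13183*1/38316 - 3433/15276 = -13183/38316 - 3433/15276 = -6935882/12194067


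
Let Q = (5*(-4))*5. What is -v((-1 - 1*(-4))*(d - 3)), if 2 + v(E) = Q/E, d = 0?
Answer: -82/9 ≈ -9.1111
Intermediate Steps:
Q = -100 (Q = -20*5 = -100)
v(E) = -2 - 100/E
-v((-1 - 1*(-4))*(d - 3)) = -(-2 - 100*1/((0 - 3)*(-1 - 1*(-4)))) = -(-2 - 100*(-1/(3*(-1 + 4)))) = -(-2 - 100/(3*(-3))) = -(-2 - 100/(-9)) = -(-2 - 100*(-1/9)) = -(-2 + 100/9) = -1*82/9 = -82/9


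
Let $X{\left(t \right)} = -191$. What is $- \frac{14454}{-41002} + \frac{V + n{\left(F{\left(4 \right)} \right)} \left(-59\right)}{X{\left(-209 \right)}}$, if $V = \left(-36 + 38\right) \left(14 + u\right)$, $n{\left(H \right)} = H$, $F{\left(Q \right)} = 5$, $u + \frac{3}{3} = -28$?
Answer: $\frac{8043182}{3915691} \approx 2.0541$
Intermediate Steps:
$u = -29$ ($u = -1 - 28 = -29$)
$V = -30$ ($V = \left(-36 + 38\right) \left(14 - 29\right) = 2 \left(-15\right) = -30$)
$- \frac{14454}{-41002} + \frac{V + n{\left(F{\left(4 \right)} \right)} \left(-59\right)}{X{\left(-209 \right)}} = - \frac{14454}{-41002} + \frac{-30 + 5 \left(-59\right)}{-191} = \left(-14454\right) \left(- \frac{1}{41002}\right) + \left(-30 - 295\right) \left(- \frac{1}{191}\right) = \frac{7227}{20501} - - \frac{325}{191} = \frac{7227}{20501} + \frac{325}{191} = \frac{8043182}{3915691}$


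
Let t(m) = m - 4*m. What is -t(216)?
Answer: 648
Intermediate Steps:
t(m) = -3*m
-t(216) = -(-3)*216 = -1*(-648) = 648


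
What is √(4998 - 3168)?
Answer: √1830 ≈ 42.779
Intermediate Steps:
√(4998 - 3168) = √1830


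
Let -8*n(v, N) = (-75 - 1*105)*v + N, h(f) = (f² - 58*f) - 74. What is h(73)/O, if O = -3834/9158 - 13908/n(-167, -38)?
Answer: 70178811749/225962841 ≈ 310.58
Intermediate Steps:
h(f) = -74 + f² - 58*f
n(v, N) = -N/8 + 45*v/2 (n(v, N) = -((-75 - 1*105)*v + N)/8 = -((-75 - 105)*v + N)/8 = -(-180*v + N)/8 = -(N - 180*v)/8 = -N/8 + 45*v/2)
O = 225962841/68735369 (O = -3834/9158 - 13908/(-⅛*(-38) + (45/2)*(-167)) = -3834*1/9158 - 13908/(19/4 - 7515/2) = -1917/4579 - 13908/(-15011/4) = -1917/4579 - 13908*(-4/15011) = -1917/4579 + 55632/15011 = 225962841/68735369 ≈ 3.2874)
h(73)/O = (-74 + 73² - 58*73)/(225962841/68735369) = (-74 + 5329 - 4234)*(68735369/225962841) = 1021*(68735369/225962841) = 70178811749/225962841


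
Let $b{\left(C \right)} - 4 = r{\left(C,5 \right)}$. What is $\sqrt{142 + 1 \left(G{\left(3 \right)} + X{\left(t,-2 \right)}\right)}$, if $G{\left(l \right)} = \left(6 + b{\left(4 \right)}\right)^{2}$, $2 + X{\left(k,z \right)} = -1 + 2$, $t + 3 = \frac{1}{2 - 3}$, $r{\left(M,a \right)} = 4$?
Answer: $\sqrt{337} \approx 18.358$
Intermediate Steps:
$b{\left(C \right)} = 8$ ($b{\left(C \right)} = 4 + 4 = 8$)
$t = -4$ ($t = -3 + \frac{1}{2 - 3} = -3 + \frac{1}{-1} = -3 - 1 = -4$)
$X{\left(k,z \right)} = -1$ ($X{\left(k,z \right)} = -2 + \left(-1 + 2\right) = -2 + 1 = -1$)
$G{\left(l \right)} = 196$ ($G{\left(l \right)} = \left(6 + 8\right)^{2} = 14^{2} = 196$)
$\sqrt{142 + 1 \left(G{\left(3 \right)} + X{\left(t,-2 \right)}\right)} = \sqrt{142 + 1 \left(196 - 1\right)} = \sqrt{142 + 1 \cdot 195} = \sqrt{142 + 195} = \sqrt{337}$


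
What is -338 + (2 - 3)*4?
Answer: -342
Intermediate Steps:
-338 + (2 - 3)*4 = -338 - 1*4 = -338 - 4 = -342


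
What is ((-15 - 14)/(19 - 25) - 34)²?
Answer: 30625/36 ≈ 850.69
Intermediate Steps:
((-15 - 14)/(19 - 25) - 34)² = (-29/(-6) - 34)² = (-29*(-⅙) - 34)² = (29/6 - 34)² = (-175/6)² = 30625/36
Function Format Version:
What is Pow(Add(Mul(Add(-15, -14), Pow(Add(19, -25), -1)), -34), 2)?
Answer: Rational(30625, 36) ≈ 850.69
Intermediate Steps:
Pow(Add(Mul(Add(-15, -14), Pow(Add(19, -25), -1)), -34), 2) = Pow(Add(Mul(-29, Pow(-6, -1)), -34), 2) = Pow(Add(Mul(-29, Rational(-1, 6)), -34), 2) = Pow(Add(Rational(29, 6), -34), 2) = Pow(Rational(-175, 6), 2) = Rational(30625, 36)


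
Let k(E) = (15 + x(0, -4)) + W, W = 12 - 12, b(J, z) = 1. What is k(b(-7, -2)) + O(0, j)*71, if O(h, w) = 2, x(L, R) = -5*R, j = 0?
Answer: 177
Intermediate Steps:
W = 0
k(E) = 35 (k(E) = (15 - 5*(-4)) + 0 = (15 + 20) + 0 = 35 + 0 = 35)
k(b(-7, -2)) + O(0, j)*71 = 35 + 2*71 = 35 + 142 = 177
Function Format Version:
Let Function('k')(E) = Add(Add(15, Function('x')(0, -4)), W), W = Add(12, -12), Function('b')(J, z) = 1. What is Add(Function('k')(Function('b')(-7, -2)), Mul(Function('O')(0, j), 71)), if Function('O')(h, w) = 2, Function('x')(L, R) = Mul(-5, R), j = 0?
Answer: 177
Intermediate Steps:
W = 0
Function('k')(E) = 35 (Function('k')(E) = Add(Add(15, Mul(-5, -4)), 0) = Add(Add(15, 20), 0) = Add(35, 0) = 35)
Add(Function('k')(Function('b')(-7, -2)), Mul(Function('O')(0, j), 71)) = Add(35, Mul(2, 71)) = Add(35, 142) = 177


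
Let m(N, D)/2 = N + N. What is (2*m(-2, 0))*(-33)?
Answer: 528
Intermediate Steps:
m(N, D) = 4*N (m(N, D) = 2*(N + N) = 2*(2*N) = 4*N)
(2*m(-2, 0))*(-33) = (2*(4*(-2)))*(-33) = (2*(-8))*(-33) = -16*(-33) = 528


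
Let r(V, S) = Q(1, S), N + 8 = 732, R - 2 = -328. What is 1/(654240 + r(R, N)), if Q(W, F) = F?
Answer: 1/654964 ≈ 1.5268e-6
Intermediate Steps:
R = -326 (R = 2 - 328 = -326)
N = 724 (N = -8 + 732 = 724)
r(V, S) = S
1/(654240 + r(R, N)) = 1/(654240 + 724) = 1/654964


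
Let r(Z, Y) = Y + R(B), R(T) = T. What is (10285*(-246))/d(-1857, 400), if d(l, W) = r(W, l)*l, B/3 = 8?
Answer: -843370/1134627 ≈ -0.74330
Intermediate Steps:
B = 24 (B = 3*8 = 24)
r(Z, Y) = 24 + Y (r(Z, Y) = Y + 24 = 24 + Y)
d(l, W) = l*(24 + l) (d(l, W) = (24 + l)*l = l*(24 + l))
(10285*(-246))/d(-1857, 400) = (10285*(-246))/((-1857*(24 - 1857))) = -2530110/((-1857*(-1833))) = -2530110/3403881 = -2530110*1/3403881 = -843370/1134627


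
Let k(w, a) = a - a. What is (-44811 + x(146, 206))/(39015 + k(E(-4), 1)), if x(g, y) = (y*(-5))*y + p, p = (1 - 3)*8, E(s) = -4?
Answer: -85669/13005 ≈ -6.5874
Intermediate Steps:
p = -16 (p = -2*8 = -16)
k(w, a) = 0
x(g, y) = -16 - 5*y² (x(g, y) = (y*(-5))*y - 16 = (-5*y)*y - 16 = -5*y² - 16 = -16 - 5*y²)
(-44811 + x(146, 206))/(39015 + k(E(-4), 1)) = (-44811 + (-16 - 5*206²))/(39015 + 0) = (-44811 + (-16 - 5*42436))/39015 = (-44811 + (-16 - 212180))*(1/39015) = (-44811 - 212196)*(1/39015) = -257007*1/39015 = -85669/13005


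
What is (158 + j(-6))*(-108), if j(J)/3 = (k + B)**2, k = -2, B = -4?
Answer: -28728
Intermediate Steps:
j(J) = 108 (j(J) = 3*(-2 - 4)**2 = 3*(-6)**2 = 3*36 = 108)
(158 + j(-6))*(-108) = (158 + 108)*(-108) = 266*(-108) = -28728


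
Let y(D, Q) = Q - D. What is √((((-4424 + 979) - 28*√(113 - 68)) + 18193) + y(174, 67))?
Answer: √(14641 - 84*√5) ≈ 120.22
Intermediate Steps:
√((((-4424 + 979) - 28*√(113 - 68)) + 18193) + y(174, 67)) = √((((-4424 + 979) - 28*√(113 - 68)) + 18193) + (67 - 1*174)) = √(((-3445 - 84*√5) + 18193) + (67 - 174)) = √(((-3445 - 84*√5) + 18193) - 107) = √((14748 - 84*√5) - 107) = √(14641 - 84*√5)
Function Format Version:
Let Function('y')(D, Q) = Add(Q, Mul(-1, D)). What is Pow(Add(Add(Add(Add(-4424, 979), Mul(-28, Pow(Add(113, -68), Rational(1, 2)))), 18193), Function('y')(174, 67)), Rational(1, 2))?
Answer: Pow(Add(14641, Mul(-84, Pow(5, Rational(1, 2)))), Rational(1, 2)) ≈ 120.22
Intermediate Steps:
Pow(Add(Add(Add(Add(-4424, 979), Mul(-28, Pow(Add(113, -68), Rational(1, 2)))), 18193), Function('y')(174, 67)), Rational(1, 2)) = Pow(Add(Add(Add(Add(-4424, 979), Mul(-28, Pow(Add(113, -68), Rational(1, 2)))), 18193), Add(67, Mul(-1, 174))), Rational(1, 2)) = Pow(Add(Add(Add(-3445, Mul(-28, Pow(45, Rational(1, 2)))), 18193), Add(67, -174)), Rational(1, 2)) = Pow(Add(Add(Add(-3445, Mul(-28, Mul(3, Pow(5, Rational(1, 2))))), 18193), -107), Rational(1, 2)) = Pow(Add(Add(Add(-3445, Mul(-84, Pow(5, Rational(1, 2)))), 18193), -107), Rational(1, 2)) = Pow(Add(Add(14748, Mul(-84, Pow(5, Rational(1, 2)))), -107), Rational(1, 2)) = Pow(Add(14641, Mul(-84, Pow(5, Rational(1, 2)))), Rational(1, 2))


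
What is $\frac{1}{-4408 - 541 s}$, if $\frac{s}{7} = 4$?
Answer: $- \frac{1}{19556} \approx -5.1135 \cdot 10^{-5}$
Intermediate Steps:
$s = 28$ ($s = 7 \cdot 4 = 28$)
$\frac{1}{-4408 - 541 s} = \frac{1}{-4408 - 15148} = \frac{1}{-19556} = - \frac{1}{19556}$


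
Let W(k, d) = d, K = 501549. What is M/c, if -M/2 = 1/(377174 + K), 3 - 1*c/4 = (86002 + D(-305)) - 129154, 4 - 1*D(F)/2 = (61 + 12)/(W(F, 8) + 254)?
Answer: -131/9933664749180 ≈ -1.3187e-11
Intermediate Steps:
D(F) = 975/131 (D(F) = 8 - 2*(61 + 12)/(8 + 254) = 8 - 146/262 = 8 - 2*73/262 = 8 - 73/131 = 975/131)
c = 22609320/131 (c = 12 - 4*((86002 + 975/131) - 129154) = 12 - 4*(11267237/131 - 129154) = 12 - 4*(-5651937/131) = 12 + 22607748/131 = 22609320/131 ≈ 1.7259e+5)
M = -2/878723 (M = -2/(377174 + 501549) = -2/878723 ≈ -2.2760e-6)
M/c = -2/(878723*22609320/131) = -2/878723*131/22609320 = -131/9933664749180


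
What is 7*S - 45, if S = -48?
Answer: -381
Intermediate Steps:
7*S - 45 = 7*(-48) - 45 = -336 - 45 = -381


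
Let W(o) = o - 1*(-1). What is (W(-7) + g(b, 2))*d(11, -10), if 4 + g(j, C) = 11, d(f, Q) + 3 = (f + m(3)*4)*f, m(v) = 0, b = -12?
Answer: 118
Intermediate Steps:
d(f, Q) = -3 + f² (d(f, Q) = -3 + (f + 0*4)*f = -3 + (f + 0)*f = -3 + f*f = -3 + f²)
g(j, C) = 7 (g(j, C) = -4 + 11 = 7)
W(o) = 1 + o (W(o) = o + 1 = 1 + o)
(W(-7) + g(b, 2))*d(11, -10) = ((1 - 7) + 7)*(-3 + 11²) = (-6 + 7)*(-3 + 121) = 1*118 = 118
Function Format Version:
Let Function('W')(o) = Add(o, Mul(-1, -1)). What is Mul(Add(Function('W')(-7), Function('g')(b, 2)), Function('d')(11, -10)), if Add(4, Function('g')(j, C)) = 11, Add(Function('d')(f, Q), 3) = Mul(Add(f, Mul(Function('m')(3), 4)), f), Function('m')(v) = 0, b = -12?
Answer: 118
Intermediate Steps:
Function('d')(f, Q) = Add(-3, Pow(f, 2)) (Function('d')(f, Q) = Add(-3, Mul(Add(f, Mul(0, 4)), f)) = Add(-3, Mul(Add(f, 0), f)) = Add(-3, Mul(f, f)) = Add(-3, Pow(f, 2)))
Function('g')(j, C) = 7 (Function('g')(j, C) = Add(-4, 11) = 7)
Function('W')(o) = Add(1, o) (Function('W')(o) = Add(o, 1) = Add(1, o))
Mul(Add(Function('W')(-7), Function('g')(b, 2)), Function('d')(11, -10)) = Mul(Add(Add(1, -7), 7), Add(-3, Pow(11, 2))) = Mul(Add(-6, 7), Add(-3, 121)) = Mul(1, 118) = 118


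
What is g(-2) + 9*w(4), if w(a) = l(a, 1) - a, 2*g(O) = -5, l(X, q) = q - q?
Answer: -77/2 ≈ -38.500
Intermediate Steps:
l(X, q) = 0
g(O) = -5/2 (g(O) = (½)*(-5) = -5/2)
w(a) = -a (w(a) = 0 - a = -a)
g(-2) + 9*w(4) = -5/2 + 9*(-1*4) = -5/2 + 9*(-4) = -5/2 - 36 = -77/2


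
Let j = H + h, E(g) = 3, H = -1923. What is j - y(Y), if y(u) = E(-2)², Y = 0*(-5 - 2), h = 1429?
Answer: -503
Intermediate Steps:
Y = 0 (Y = 0*(-7) = 0)
j = -494 (j = -1923 + 1429 = -494)
y(u) = 9 (y(u) = 3² = 9)
j - y(Y) = -494 - 1*9 = -494 - 9 = -503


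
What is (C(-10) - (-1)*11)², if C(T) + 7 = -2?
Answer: 4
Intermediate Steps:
C(T) = -9 (C(T) = -7 - 2 = -9)
(C(-10) - (-1)*11)² = (-9 - (-1)*11)² = (-9 - 1*(-11))² = (-9 + 11)² = 2² = 4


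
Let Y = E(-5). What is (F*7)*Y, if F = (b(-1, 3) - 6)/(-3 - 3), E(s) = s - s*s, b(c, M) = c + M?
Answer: -140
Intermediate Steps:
b(c, M) = M + c
E(s) = s - s²
Y = -30 (Y = -5*(1 - 1*(-5)) = -5*(1 + 5) = -5*6 = -30)
F = ⅔ (F = ((3 - 1) - 6)/(-3 - 3) = (2 - 6)/(-6) = -4*(-⅙) = ⅔ ≈ 0.66667)
(F*7)*Y = ((⅔)*7)*(-30) = (14/3)*(-30) = -140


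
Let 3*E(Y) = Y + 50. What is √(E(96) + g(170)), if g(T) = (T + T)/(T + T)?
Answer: √447/3 ≈ 7.0475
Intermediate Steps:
g(T) = 1 (g(T) = (2*T)/((2*T)) = (2*T)*(1/(2*T)) = 1)
E(Y) = 50/3 + Y/3 (E(Y) = (Y + 50)/3 = (50 + Y)/3 = 50/3 + Y/3)
√(E(96) + g(170)) = √((50/3 + (⅓)*96) + 1) = √((50/3 + 32) + 1) = √(146/3 + 1) = √(149/3) = √447/3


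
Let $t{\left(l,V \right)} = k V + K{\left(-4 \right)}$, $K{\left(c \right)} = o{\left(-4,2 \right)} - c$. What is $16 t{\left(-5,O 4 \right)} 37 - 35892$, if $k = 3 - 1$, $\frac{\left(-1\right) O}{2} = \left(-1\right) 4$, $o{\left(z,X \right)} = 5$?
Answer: $7324$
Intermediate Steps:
$O = 8$ ($O = - 2 \left(\left(-1\right) 4\right) = \left(-2\right) \left(-4\right) = 8$)
$K{\left(c \right)} = 5 - c$
$k = 2$ ($k = 3 - 1 = 2$)
$t{\left(l,V \right)} = 9 + 2 V$ ($t{\left(l,V \right)} = 2 V + \left(5 - -4\right) = 2 V + \left(5 + 4\right) = 2 V + 9 = 9 + 2 V$)
$16 t{\left(-5,O 4 \right)} 37 - 35892 = 16 \left(9 + 2 \cdot 8 \cdot 4\right) 37 - 35892 = 16 \left(9 + 2 \cdot 32\right) 37 - 35892 = 16 \left(9 + 64\right) 37 - 35892 = 16 \cdot 73 \cdot 37 - 35892 = 1168 \cdot 37 - 35892 = 43216 - 35892 = 7324$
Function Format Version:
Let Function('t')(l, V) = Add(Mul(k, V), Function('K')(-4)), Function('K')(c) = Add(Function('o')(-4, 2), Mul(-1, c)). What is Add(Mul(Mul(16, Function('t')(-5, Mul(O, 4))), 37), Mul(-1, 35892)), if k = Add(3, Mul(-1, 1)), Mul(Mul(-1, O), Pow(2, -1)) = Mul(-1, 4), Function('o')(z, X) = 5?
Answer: 7324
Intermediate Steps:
O = 8 (O = Mul(-2, Mul(-1, 4)) = Mul(-2, -4) = 8)
Function('K')(c) = Add(5, Mul(-1, c))
k = 2 (k = Add(3, -1) = 2)
Function('t')(l, V) = Add(9, Mul(2, V)) (Function('t')(l, V) = Add(Mul(2, V), Add(5, Mul(-1, -4))) = Add(Mul(2, V), Add(5, 4)) = Add(Mul(2, V), 9) = Add(9, Mul(2, V)))
Add(Mul(Mul(16, Function('t')(-5, Mul(O, 4))), 37), Mul(-1, 35892)) = Add(Mul(Mul(16, Add(9, Mul(2, Mul(8, 4)))), 37), Mul(-1, 35892)) = Add(Mul(Mul(16, Add(9, Mul(2, 32))), 37), -35892) = Add(Mul(Mul(16, Add(9, 64)), 37), -35892) = Add(Mul(Mul(16, 73), 37), -35892) = Add(Mul(1168, 37), -35892) = Add(43216, -35892) = 7324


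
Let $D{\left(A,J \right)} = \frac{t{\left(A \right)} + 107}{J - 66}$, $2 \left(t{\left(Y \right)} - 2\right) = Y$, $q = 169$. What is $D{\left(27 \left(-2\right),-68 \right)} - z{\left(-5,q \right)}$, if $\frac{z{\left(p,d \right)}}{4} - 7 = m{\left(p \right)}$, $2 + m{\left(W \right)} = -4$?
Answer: $- \frac{309}{67} \approx -4.6119$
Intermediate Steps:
$m{\left(W \right)} = -6$ ($m{\left(W \right)} = -2 - 4 = -6$)
$t{\left(Y \right)} = 2 + \frac{Y}{2}$
$z{\left(p,d \right)} = 4$ ($z{\left(p,d \right)} = 28 + 4 \left(-6\right) = 28 - 24 = 4$)
$D{\left(A,J \right)} = \frac{109 + \frac{A}{2}}{-66 + J}$ ($D{\left(A,J \right)} = \frac{\left(2 + \frac{A}{2}\right) + 107}{J - 66} = \frac{109 + \frac{A}{2}}{-66 + J}$)
$D{\left(27 \left(-2\right),-68 \right)} - z{\left(-5,q \right)} = \frac{218 + 27 \left(-2\right)}{2 \left(-66 - 68\right)} - 4 = \frac{218 - 54}{2 \left(-134\right)} - 4 = \frac{1}{2} \left(- \frac{1}{134}\right) 164 - 4 = - \frac{41}{67} - 4 = - \frac{309}{67}$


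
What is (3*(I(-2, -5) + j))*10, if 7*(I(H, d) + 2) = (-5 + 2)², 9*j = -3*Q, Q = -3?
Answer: 60/7 ≈ 8.5714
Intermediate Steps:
j = 1 (j = (-3*(-3))/9 = (⅑)*9 = 1)
I(H, d) = -5/7 (I(H, d) = -2 + (-5 + 2)²/7 = -2 + (⅐)*(-3)² = -2 + (⅐)*9 = -2 + 9/7 = -5/7)
(3*(I(-2, -5) + j))*10 = (3*(-5/7 + 1))*10 = (3*(2/7))*10 = (6/7)*10 = 60/7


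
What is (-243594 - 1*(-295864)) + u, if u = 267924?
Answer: 320194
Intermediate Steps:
(-243594 - 1*(-295864)) + u = (-243594 - 1*(-295864)) + 267924 = (-243594 + 295864) + 267924 = 52270 + 267924 = 320194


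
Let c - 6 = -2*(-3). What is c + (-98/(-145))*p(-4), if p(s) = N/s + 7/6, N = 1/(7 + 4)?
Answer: 122239/9570 ≈ 12.773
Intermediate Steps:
N = 1/11 ≈ 0.090909
p(s) = 7/6 + 1/(11*s) (p(s) = 1/(11*s) + 7/6 = 7/6 + 1/(11*s))
c = 12 (c = 6 - 2*(-3) = 6 + 6 = 12)
c + (-98/(-145))*p(-4) = 12 + (-98/(-145))*((1/66)*(6 + 77*(-4))/(-4)) = 12 + (-98*(-1/145))*((1/66)*(-¼)*(6 - 308)) = 12 + 98*((1/66)*(-¼)*(-302))/145 = 12 + (98/145)*(151/132) = 12 + 7399/9570 = 122239/9570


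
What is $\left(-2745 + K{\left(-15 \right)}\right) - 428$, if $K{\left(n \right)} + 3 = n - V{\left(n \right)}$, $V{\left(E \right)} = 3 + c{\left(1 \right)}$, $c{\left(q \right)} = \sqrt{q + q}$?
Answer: $-3194 - \sqrt{2} \approx -3195.4$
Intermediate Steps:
$c{\left(q \right)} = \sqrt{2} \sqrt{q}$ ($c{\left(q \right)} = \sqrt{2 q} = \sqrt{2} \sqrt{q}$)
$V{\left(E \right)} = 3 + \sqrt{2}$ ($V{\left(E \right)} = 3 + \sqrt{2} \sqrt{1} = 3 + \sqrt{2} \cdot 1 = 3 + \sqrt{2}$)
$K{\left(n \right)} = -6 + n - \sqrt{2}$ ($K{\left(n \right)} = -3 - \left(3 + \sqrt{2} - n\right) = -6 + n - \sqrt{2}$)
$\left(-2745 + K{\left(-15 \right)}\right) - 428 = \left(-2745 - \left(21 + \sqrt{2}\right)\right) - 428 = \left(-2766 - \sqrt{2}\right) - 428 = -3194 - \sqrt{2}$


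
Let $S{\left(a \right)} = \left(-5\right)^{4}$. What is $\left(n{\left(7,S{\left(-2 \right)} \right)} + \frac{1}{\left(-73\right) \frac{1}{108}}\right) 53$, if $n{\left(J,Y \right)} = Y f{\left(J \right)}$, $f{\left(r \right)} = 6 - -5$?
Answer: $\frac{26593651}{73} \approx 3.643 \cdot 10^{5}$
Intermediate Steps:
$S{\left(a \right)} = 625$
$f{\left(r \right)} = 11$ ($f{\left(r \right)} = 6 + 5 = 11$)
$n{\left(J,Y \right)} = 11 Y$ ($n{\left(J,Y \right)} = Y 11 = 11 Y$)
$\left(n{\left(7,S{\left(-2 \right)} \right)} + \frac{1}{\left(-73\right) \frac{1}{108}}\right) 53 = \left(11 \cdot 625 + \frac{1}{\left(-73\right) \frac{1}{108}}\right) 53 = \left(6875 + \frac{1}{\left(-73\right) \frac{1}{108}}\right) 53 = \left(6875 + \frac{1}{- \frac{73}{108}}\right) 53 = \left(6875 - \frac{108}{73}\right) 53 = \frac{501767}{73} \cdot 53 = \frac{26593651}{73}$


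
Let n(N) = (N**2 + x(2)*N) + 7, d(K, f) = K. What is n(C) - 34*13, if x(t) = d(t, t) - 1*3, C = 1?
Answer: -435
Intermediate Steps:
x(t) = -3 + t (x(t) = t - 1*3 = t - 3 = -3 + t)
n(N) = 7 + N**2 - N (n(N) = (N**2 + (-3 + 2)*N) + 7 = (N**2 - N) + 7 = 7 + N**2 - N)
n(C) - 34*13 = (7 + 1**2 - 1*1) - 34*13 = (7 + 1 - 1) - 442 = 7 - 442 = -435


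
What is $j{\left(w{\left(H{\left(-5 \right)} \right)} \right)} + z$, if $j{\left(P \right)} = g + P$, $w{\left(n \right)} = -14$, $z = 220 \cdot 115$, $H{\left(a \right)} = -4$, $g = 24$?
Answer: $25310$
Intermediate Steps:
$z = 25300$
$j{\left(P \right)} = 24 + P$
$j{\left(w{\left(H{\left(-5 \right)} \right)} \right)} + z = \left(24 - 14\right) + 25300 = 10 + 25300 = 25310$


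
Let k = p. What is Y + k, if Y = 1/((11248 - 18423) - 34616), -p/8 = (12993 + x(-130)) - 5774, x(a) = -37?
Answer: -2401143697/41791 ≈ -57456.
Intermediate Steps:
p = -57456 (p = -8*((12993 - 37) - 5774) = -8*(12956 - 5774) = -8*7182 = -57456)
Y = -1/41791 (Y = 1/(-7175 - 34616) = 1/(-41791) = -1/41791 ≈ -2.3929e-5)
k = -57456
Y + k = -1/41791 - 57456 = -2401143697/41791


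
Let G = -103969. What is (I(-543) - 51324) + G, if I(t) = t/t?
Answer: -155292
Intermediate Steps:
I(t) = 1
(I(-543) - 51324) + G = (1 - 51324) - 103969 = -51323 - 103969 = -155292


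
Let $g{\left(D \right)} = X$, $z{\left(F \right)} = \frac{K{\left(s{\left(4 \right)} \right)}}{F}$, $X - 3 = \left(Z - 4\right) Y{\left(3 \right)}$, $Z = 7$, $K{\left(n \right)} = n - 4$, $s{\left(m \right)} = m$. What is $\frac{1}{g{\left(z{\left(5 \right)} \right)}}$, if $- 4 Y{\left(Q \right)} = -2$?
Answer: $\frac{2}{9} \approx 0.22222$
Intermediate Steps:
$Y{\left(Q \right)} = \frac{1}{2}$ ($Y{\left(Q \right)} = \left(- \frac{1}{4}\right) \left(-2\right) = \frac{1}{2}$)
$K{\left(n \right)} = -4 + n$
$X = \frac{9}{2}$ ($X = 3 + \left(7 - 4\right) \frac{1}{2} = 3 + 3 \cdot \frac{1}{2} = 3 + \frac{3}{2} = \frac{9}{2} \approx 4.5$)
$z{\left(F \right)} = 0$ ($z{\left(F \right)} = \frac{-4 + 4}{F} = \frac{0}{F} = 0$)
$g{\left(D \right)} = \frac{9}{2}$
$\frac{1}{g{\left(z{\left(5 \right)} \right)}} = \frac{1}{\frac{9}{2}} = \frac{2}{9}$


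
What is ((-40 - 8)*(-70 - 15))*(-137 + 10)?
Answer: -518160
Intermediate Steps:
((-40 - 8)*(-70 - 15))*(-137 + 10) = -48*(-85)*(-127) = 4080*(-127) = -518160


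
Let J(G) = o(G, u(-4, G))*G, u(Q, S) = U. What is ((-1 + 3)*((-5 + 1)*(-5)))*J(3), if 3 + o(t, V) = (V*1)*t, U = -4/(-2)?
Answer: 360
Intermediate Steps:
U = 2 (U = -4*(-½) = 2)
u(Q, S) = 2
o(t, V) = -3 + V*t (o(t, V) = -3 + (V*1)*t = -3 + V*t)
J(G) = G*(-3 + 2*G) (J(G) = (-3 + 2*G)*G = G*(-3 + 2*G))
((-1 + 3)*((-5 + 1)*(-5)))*J(3) = ((-1 + 3)*((-5 + 1)*(-5)))*(3*(-3 + 2*3)) = (2*(-4*(-5)))*(3*(-3 + 6)) = (2*20)*(3*3) = 40*9 = 360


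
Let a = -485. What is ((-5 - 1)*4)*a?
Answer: 11640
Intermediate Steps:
((-5 - 1)*4)*a = ((-5 - 1)*4)*(-485) = -6*4*(-485) = -24*(-485) = 11640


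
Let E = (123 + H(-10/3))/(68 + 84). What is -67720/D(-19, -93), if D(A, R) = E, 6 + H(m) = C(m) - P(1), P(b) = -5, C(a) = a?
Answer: -7720080/89 ≈ -86743.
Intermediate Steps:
H(m) = -1 + m (H(m) = -6 + (m - 1*(-5)) = -6 + (m + 5) = -6 + (5 + m) = -1 + m)
E = 89/114 (E = (123 + (-1 - 10/3))/(68 + 84) = (123 + (-1 - 10*⅓))/152 = (123 + (-1 - 10/3))*(1/152) = (123 - 13/3)*(1/152) = (356/3)*(1/152) = 89/114 ≈ 0.78070)
D(A, R) = 89/114
-67720/D(-19, -93) = -67720/89/114 = -67720*114/89 = -7720080/89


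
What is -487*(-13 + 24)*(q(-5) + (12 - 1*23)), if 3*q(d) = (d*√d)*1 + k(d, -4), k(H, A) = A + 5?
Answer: 171424/3 + 26785*I*√5/3 ≈ 57141.0 + 19964.0*I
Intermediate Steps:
k(H, A) = 5 + A
q(d) = ⅓ + d^(3/2)/3 (q(d) = ((d*√d)*1 + (5 - 4))/3 = (d^(3/2)*1 + 1)/3 = (d^(3/2) + 1)/3 = (1 + d^(3/2))/3 = ⅓ + d^(3/2)/3)
-487*(-13 + 24)*(q(-5) + (12 - 1*23)) = -487*(-13 + 24)*((⅓ + (-5)^(3/2)/3) + (12 - 1*23)) = -5357*((⅓ + (-5*I*√5)/3) + (12 - 23)) = -5357*((⅓ - 5*I*√5/3) - 11) = -5357*(-32/3 - 5*I*√5/3) = -487*(-352/3 - 55*I*√5/3) = 171424/3 + 26785*I*√5/3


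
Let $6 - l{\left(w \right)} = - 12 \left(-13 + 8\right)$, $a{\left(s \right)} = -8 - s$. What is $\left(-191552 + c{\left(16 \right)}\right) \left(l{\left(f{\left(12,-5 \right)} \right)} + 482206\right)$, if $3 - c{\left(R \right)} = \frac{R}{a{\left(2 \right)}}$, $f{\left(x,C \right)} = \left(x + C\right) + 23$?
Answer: $- \frac{461774810024}{5} \approx -9.2355 \cdot 10^{10}$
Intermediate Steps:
$f{\left(x,C \right)} = 23 + C + x$ ($f{\left(x,C \right)} = \left(C + x\right) + 23 = 23 + C + x$)
$c{\left(R \right)} = 3 + \frac{R}{10}$ ($c{\left(R \right)} = 3 - \frac{R}{-8 - 2} = 3 - \frac{R}{-10} = 3 - R \left(- \frac{1}{10}\right) = 3 - - \frac{R}{10} = 3 + \frac{R}{10}$)
$l{\left(w \right)} = -54$ ($l{\left(w \right)} = 6 - - 12 \left(-13 + 8\right) = 6 - \left(-12\right) \left(-5\right) = 6 - 60 = -54$)
$\left(-191552 + c{\left(16 \right)}\right) \left(l{\left(f{\left(12,-5 \right)} \right)} + 482206\right) = \left(-191552 + \left(3 + \frac{1}{10} \cdot 16\right)\right) \left(-54 + 482206\right) = \left(-191552 + \left(3 + \frac{8}{5}\right)\right) 482152 = \left(-191552 + \frac{23}{5}\right) 482152 = \left(- \frac{957737}{5}\right) 482152 = - \frac{461774810024}{5}$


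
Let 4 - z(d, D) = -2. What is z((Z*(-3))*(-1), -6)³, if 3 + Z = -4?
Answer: 216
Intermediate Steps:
Z = -7 (Z = -3 - 4 = -7)
z(d, D) = 6 (z(d, D) = 4 - 1*(-2) = 4 + 2 = 6)
z((Z*(-3))*(-1), -6)³ = 6³ = 216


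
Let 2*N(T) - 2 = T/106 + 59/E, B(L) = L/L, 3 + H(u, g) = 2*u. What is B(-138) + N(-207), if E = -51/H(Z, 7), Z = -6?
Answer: 34959/3604 ≈ 9.7001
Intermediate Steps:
H(u, g) = -3 + 2*u
E = 17/5 (E = -51/(-3 + 2*(-6)) = -51/(-3 - 12) = -51/(-15) = -51*(-1/15) = 17/5 ≈ 3.4000)
B(L) = 1
N(T) = 329/34 + T/212 (N(T) = 1 + (T/106 + 59/(17/5))/2 = 1 + (T*(1/106) + 59*(5/17))/2 = 1 + (T/106 + 295/17)/2 = 1 + (295/17 + T/106)/2 = 1 + (295/34 + T/212) = 329/34 + T/212)
B(-138) + N(-207) = 1 + (329/34 + (1/212)*(-207)) = 1 + (329/34 - 207/212) = 1 + 31355/3604 = 34959/3604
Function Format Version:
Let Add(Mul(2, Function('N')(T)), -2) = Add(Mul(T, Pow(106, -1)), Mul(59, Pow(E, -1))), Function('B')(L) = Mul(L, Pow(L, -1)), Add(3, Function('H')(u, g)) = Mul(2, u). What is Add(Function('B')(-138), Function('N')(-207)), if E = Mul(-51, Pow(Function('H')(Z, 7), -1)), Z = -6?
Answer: Rational(34959, 3604) ≈ 9.7001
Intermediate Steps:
Function('H')(u, g) = Add(-3, Mul(2, u))
E = Rational(17, 5) (E = Mul(-51, Pow(Add(-3, Mul(2, -6)), -1)) = Mul(-51, Pow(Add(-3, -12), -1)) = Mul(-51, Pow(-15, -1)) = Mul(-51, Rational(-1, 15)) = Rational(17, 5) ≈ 3.4000)
Function('B')(L) = 1
Function('N')(T) = Add(Rational(329, 34), Mul(Rational(1, 212), T)) (Function('N')(T) = Add(1, Mul(Rational(1, 2), Add(Mul(T, Pow(106, -1)), Mul(59, Pow(Rational(17, 5), -1))))) = Add(1, Mul(Rational(1, 2), Add(Mul(T, Rational(1, 106)), Mul(59, Rational(5, 17))))) = Add(1, Mul(Rational(1, 2), Add(Mul(Rational(1, 106), T), Rational(295, 17)))) = Add(1, Mul(Rational(1, 2), Add(Rational(295, 17), Mul(Rational(1, 106), T)))) = Add(1, Add(Rational(295, 34), Mul(Rational(1, 212), T))) = Add(Rational(329, 34), Mul(Rational(1, 212), T)))
Add(Function('B')(-138), Function('N')(-207)) = Add(1, Add(Rational(329, 34), Mul(Rational(1, 212), -207))) = Add(1, Add(Rational(329, 34), Rational(-207, 212))) = Add(1, Rational(31355, 3604)) = Rational(34959, 3604)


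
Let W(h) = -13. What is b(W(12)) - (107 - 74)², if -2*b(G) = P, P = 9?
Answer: -2187/2 ≈ -1093.5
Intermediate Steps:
b(G) = -9/2 (b(G) = -½*9 = -9/2)
b(W(12)) - (107 - 74)² = -9/2 - (107 - 74)² = -9/2 - 1*33² = -9/2 - 1*1089 = -9/2 - 1089 = -2187/2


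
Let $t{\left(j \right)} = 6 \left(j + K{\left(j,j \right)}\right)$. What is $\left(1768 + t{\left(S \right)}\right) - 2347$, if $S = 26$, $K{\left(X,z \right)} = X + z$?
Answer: $-111$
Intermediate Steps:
$t{\left(j \right)} = 18 j$ ($t{\left(j \right)} = 6 \left(j + \left(j + j\right)\right) = 6 \left(j + 2 j\right) = 6 \cdot 3 j = 18 j$)
$\left(1768 + t{\left(S \right)}\right) - 2347 = \left(1768 + 18 \cdot 26\right) - 2347 = \left(1768 + 468\right) - 2347 = 2236 - 2347 = -111$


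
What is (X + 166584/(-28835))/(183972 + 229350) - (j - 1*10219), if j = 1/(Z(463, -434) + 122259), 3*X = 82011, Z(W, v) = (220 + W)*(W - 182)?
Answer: 9566233909870677548/936116255159085 ≈ 10219.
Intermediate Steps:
Z(W, v) = (-182 + W)*(220 + W) (Z(W, v) = (220 + W)*(-182 + W) = (-182 + W)*(220 + W))
X = 27337 (X = (⅓)*82011 = 27337)
j = 1/314182 (j = 1/((-40040 + 463² + 38*463) + 122259) = 1/((-40040 + 214369 + 17594) + 122259) = 1/(191923 + 122259) = 1/314182 ≈ 3.1829e-6)
(X + 166584/(-28835))/(183972 + 229350) - (j - 1*10219) = (27337 + 166584/(-28835))/(183972 + 229350) - (1/314182 - 1*10219) = (27337 + 166584*(-1/28835))/413322 - (1/314182 - 10219) = (27337 - 166584/28835)*(1/413322) - 1*(-3210625857/314182) = (788095811/28835)*(1/413322) + 3210625857/314182 = 788095811/11918139870 + 3210625857/314182 = 9566233909870677548/936116255159085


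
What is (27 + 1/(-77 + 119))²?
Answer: 1288225/1764 ≈ 730.29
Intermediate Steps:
(27 + 1/(-77 + 119))² = (27 + 1/42)² = (1135/42)² = 1288225/1764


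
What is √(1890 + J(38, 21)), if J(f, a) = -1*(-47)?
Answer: √1937 ≈ 44.011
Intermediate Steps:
J(f, a) = 47
√(1890 + J(38, 21)) = √(1890 + 47) = √1937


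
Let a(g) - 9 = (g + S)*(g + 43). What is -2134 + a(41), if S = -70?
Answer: -4561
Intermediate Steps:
a(g) = 9 + (-70 + g)*(43 + g) (a(g) = 9 + (g - 70)*(g + 43) = 9 + (-70 + g)*(43 + g))
-2134 + a(41) = -2134 + (-3001 + 41² - 27*41) = -2134 + (-3001 + 1681 - 1107) = -2134 - 2427 = -4561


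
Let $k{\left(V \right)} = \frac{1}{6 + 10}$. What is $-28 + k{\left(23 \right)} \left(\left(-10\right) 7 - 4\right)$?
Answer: $- \frac{261}{8} \approx -32.625$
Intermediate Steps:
$k{\left(V \right)} = \frac{1}{16}$
$-28 + k{\left(23 \right)} \left(\left(-10\right) 7 - 4\right) = -28 + \frac{\left(-10\right) 7 - 4}{16} = -28 + \frac{-70 - 4}{16} = -28 + \frac{1}{16} \left(-74\right) = -28 - \frac{37}{8} = - \frac{261}{8}$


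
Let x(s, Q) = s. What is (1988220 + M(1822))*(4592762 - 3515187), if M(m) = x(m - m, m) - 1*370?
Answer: 2142057463750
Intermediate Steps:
M(m) = -370 (M(m) = (m - m) - 1*370 = 0 - 370 = -370)
(1988220 + M(1822))*(4592762 - 3515187) = (1988220 - 370)*(4592762 - 3515187) = 1987850*1077575 = 2142057463750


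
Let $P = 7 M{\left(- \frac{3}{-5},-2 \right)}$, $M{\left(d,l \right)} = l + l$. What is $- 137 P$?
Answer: $3836$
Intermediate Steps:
$M{\left(d,l \right)} = 2 l$
$P = -28$ ($P = 7 \cdot 2 \left(-2\right) = 7 \left(-4\right) = -28$)
$- 137 P = \left(-137\right) \left(-28\right) = 3836$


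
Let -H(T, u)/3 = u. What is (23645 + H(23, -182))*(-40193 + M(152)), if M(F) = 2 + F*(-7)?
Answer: -997999705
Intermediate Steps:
M(F) = 2 - 7*F
H(T, u) = -3*u
(23645 + H(23, -182))*(-40193 + M(152)) = (23645 - 3*(-182))*(-40193 + (2 - 7*152)) = (23645 + 546)*(-40193 + (2 - 1064)) = 24191*(-40193 - 1062) = 24191*(-41255) = -997999705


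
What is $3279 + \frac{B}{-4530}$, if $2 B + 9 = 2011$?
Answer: $\frac{14852869}{4530} \approx 3278.8$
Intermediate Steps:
$B = 1001$ ($B = - \frac{9}{2} + \frac{1}{2} \cdot 2011 = - \frac{9}{2} + \frac{2011}{2} = 1001$)
$3279 + \frac{B}{-4530} = 3279 + \frac{1001}{-4530} = 3279 + 1001 \left(- \frac{1}{4530}\right) = 3279 - \frac{1001}{4530} = \frac{14852869}{4530}$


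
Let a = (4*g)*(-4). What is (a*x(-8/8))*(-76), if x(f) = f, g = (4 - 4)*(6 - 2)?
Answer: 0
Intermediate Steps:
g = 0 (g = 0*4 = 0)
a = 0 (a = (4*0)*(-4) = 0*(-4) = 0)
(a*x(-8/8))*(-76) = (0*(-8/8))*(-76) = (0*(-8*⅛))*(-76) = (0*(-1))*(-76) = 0*(-76) = 0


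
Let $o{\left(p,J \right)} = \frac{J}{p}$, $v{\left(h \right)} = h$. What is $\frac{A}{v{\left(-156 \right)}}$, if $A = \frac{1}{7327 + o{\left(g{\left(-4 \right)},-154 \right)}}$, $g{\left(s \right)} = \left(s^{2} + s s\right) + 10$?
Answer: $- \frac{1}{1142440} \approx -8.7532 \cdot 10^{-7}$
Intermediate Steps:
$g{\left(s \right)} = 10 + 2 s^{2}$ ($g{\left(s \right)} = \left(s^{2} + s^{2}\right) + 10 = 2 s^{2} + 10 = 10 + 2 s^{2}$)
$A = \frac{3}{21970}$ ($A = \frac{1}{7327 - \frac{154}{10 + 2 \left(-4\right)^{2}}} = \frac{1}{7327 - \frac{154}{10 + 2 \cdot 16}} = \frac{1}{7327 - \frac{154}{10 + 32}} = \frac{1}{7327 - \frac{154}{42}} = \frac{1}{7327 - \frac{11}{3}} = \frac{1}{\frac{21970}{3}} = \frac{3}{21970} \approx 0.00013655$)
$\frac{A}{v{\left(-156 \right)}} = \frac{3}{21970 \left(-156\right)} = \frac{3}{21970} \left(- \frac{1}{156}\right) = - \frac{1}{1142440}$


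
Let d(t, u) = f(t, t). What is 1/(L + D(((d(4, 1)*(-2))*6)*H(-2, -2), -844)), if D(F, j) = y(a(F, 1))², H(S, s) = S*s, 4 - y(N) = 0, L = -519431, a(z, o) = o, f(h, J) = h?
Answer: -1/519415 ≈ -1.9252e-6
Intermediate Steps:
d(t, u) = t
y(N) = 4 (y(N) = 4 - 1*0 = 4 + 0 = 4)
D(F, j) = 16 (D(F, j) = 4² = 16)
1/(L + D(((d(4, 1)*(-2))*6)*H(-2, -2), -844)) = 1/(-519431 + 16) = 1/(-519415) = -1/519415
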